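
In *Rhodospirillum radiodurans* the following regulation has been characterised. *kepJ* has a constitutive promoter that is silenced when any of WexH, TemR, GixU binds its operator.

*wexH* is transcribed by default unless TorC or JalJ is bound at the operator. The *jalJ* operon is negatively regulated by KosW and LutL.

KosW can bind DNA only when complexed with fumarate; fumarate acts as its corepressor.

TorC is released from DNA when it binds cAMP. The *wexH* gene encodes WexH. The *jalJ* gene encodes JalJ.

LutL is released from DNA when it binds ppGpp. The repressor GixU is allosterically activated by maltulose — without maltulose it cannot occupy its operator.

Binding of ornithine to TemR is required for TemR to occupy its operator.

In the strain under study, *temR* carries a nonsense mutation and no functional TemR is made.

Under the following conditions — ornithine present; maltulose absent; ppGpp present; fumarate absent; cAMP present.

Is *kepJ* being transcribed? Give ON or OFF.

cAMP is present, so TorC is inactive.
Fumarate is absent, so KosW is inactive.
ppGpp is present, so LutL is inactive.
With no repressor bound, *jalJ* is transcribed.
So JalJ is produced and active.
With repressor JalJ bound, *wexH* is not transcribed.
So WexH is not produced.
TemR is non-functional in this strain, so it has no effect.
Maltulose is absent, so GixU is inactive.
With no repressor bound, *kepJ* is transcribed.

ON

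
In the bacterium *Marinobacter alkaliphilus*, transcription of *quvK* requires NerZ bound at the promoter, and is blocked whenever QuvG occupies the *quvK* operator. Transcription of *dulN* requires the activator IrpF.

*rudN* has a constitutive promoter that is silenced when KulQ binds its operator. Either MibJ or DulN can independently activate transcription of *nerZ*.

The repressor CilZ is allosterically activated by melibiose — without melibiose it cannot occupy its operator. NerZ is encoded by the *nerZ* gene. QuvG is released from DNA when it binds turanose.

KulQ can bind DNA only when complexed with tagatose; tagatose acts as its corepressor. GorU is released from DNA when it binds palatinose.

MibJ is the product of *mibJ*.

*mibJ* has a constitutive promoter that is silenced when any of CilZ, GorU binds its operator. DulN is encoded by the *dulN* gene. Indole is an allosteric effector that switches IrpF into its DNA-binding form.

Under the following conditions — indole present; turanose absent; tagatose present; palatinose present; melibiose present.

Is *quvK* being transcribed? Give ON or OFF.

Melibiose is present, so CilZ is active.
Palatinose is present, so GorU is inactive.
With repressor CilZ bound, *mibJ* is not transcribed.
So MibJ is not produced.
Indole is present, so IrpF is active.
No repressor is bound and IrpF is active, so *dulN* is transcribed.
So DulN is produced and active.
Activator DulN is present, so *nerZ* is transcribed.
So NerZ is produced and active.
Turanose is absent, so QuvG is active.
With repressor QuvG bound, *quvK* is not transcribed.

OFF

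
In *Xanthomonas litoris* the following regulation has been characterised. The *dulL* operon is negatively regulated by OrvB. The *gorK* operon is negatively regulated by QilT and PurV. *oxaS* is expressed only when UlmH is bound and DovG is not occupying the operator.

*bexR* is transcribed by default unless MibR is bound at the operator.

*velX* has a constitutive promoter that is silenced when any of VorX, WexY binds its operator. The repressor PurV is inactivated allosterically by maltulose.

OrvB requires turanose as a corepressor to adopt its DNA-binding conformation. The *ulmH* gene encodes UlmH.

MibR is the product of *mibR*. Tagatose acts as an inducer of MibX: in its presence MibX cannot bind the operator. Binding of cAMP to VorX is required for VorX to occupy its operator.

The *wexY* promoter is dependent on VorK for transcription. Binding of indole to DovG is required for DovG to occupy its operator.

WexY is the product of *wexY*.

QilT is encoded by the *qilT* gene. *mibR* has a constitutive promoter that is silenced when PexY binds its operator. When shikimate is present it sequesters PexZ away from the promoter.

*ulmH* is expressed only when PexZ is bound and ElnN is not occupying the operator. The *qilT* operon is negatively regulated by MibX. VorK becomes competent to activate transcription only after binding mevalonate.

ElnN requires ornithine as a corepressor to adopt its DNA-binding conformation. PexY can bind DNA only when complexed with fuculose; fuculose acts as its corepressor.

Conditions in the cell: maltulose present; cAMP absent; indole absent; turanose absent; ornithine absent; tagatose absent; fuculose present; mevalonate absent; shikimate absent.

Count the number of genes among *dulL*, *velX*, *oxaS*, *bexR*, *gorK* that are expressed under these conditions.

5

Turanose is absent, so OrvB is inactive.
With no repressor bound, *dulL* is transcribed.
→ *dulL* is ON.
cAMP is absent, so VorX is inactive.
Mevalonate is absent, so VorK is inactive.
Required activator VorK is absent, so *wexY* is not transcribed.
So WexY is not produced.
With no repressor bound, *velX* is transcribed.
→ *velX* is ON.
Ornithine is absent, so ElnN is inactive.
Shikimate is absent, so PexZ is active.
No repressor is bound and PexZ is active, so *ulmH* is transcribed.
So UlmH is produced and active.
Indole is absent, so DovG is inactive.
No repressor is bound and UlmH is active, so *oxaS* is transcribed.
→ *oxaS* is ON.
Fuculose is present, so PexY is active.
With repressor PexY bound, *mibR* is not transcribed.
So MibR is not produced.
With no repressor bound, *bexR* is transcribed.
→ *bexR* is ON.
Tagatose is absent, so MibX is active.
With repressor MibX bound, *qilT* is not transcribed.
So QilT is not produced.
Maltulose is present, so PurV is inactive.
With no repressor bound, *gorK* is transcribed.
→ *gorK* is ON.
5 of the 5 genes are transcribed.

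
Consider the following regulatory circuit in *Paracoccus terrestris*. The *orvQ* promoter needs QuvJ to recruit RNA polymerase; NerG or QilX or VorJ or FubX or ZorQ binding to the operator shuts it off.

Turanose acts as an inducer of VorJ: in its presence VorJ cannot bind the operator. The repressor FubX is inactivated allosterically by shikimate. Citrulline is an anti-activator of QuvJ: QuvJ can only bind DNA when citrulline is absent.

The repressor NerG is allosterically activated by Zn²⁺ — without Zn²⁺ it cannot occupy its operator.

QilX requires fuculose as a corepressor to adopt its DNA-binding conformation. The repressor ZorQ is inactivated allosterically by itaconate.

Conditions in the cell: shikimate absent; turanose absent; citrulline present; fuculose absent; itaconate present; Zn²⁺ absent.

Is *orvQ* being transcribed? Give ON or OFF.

Zn²⁺ is absent, so NerG is inactive.
Fuculose is absent, so QilX is inactive.
Turanose is absent, so VorJ is active.
Shikimate is absent, so FubX is active.
Citrulline is present, so QuvJ is inactive.
Itaconate is present, so ZorQ is inactive.
With repressor VorJ bound, *orvQ* is not transcribed.

OFF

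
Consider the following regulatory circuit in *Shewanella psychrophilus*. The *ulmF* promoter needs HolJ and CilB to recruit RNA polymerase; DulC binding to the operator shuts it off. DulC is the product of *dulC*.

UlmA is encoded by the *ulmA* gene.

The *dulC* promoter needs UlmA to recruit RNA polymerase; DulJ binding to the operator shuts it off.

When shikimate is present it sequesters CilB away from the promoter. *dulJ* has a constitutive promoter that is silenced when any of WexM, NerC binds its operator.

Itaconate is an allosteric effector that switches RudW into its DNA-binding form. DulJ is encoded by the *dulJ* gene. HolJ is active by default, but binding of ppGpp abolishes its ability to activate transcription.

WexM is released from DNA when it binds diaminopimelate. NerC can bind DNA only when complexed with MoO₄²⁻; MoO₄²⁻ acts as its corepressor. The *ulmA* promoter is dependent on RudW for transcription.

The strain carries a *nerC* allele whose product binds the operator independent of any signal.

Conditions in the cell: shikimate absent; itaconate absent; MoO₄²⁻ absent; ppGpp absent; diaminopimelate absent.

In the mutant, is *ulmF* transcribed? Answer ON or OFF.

ON

Diaminopimelate is absent, so WexM is active.
NerC is constitutively active in this strain.
With repressor WexM bound, *dulJ* is not transcribed.
So DulJ is not produced.
Itaconate is absent, so RudW is inactive.
Required activator RudW is absent, so *ulmA* is not transcribed.
So UlmA is not produced.
Required activator UlmA is absent, so *dulC* is not transcribed.
So DulC is not produced.
ppGpp is absent, so HolJ is active.
Shikimate is absent, so CilB is active.
No repressor is bound and HolJ and CilB are active, so *ulmF* is transcribed.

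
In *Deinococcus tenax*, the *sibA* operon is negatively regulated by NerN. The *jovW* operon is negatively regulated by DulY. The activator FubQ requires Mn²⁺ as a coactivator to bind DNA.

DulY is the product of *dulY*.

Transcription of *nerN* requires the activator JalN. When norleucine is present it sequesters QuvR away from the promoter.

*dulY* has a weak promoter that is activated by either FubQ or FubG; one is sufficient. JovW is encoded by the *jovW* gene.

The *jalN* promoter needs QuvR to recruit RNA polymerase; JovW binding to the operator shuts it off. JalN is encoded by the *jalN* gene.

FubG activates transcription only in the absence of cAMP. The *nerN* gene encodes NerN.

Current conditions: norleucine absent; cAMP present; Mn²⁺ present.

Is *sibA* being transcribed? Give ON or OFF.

Mn²⁺ is present, so FubQ is active.
cAMP is present, so FubG is inactive.
Activator FubQ is present, so *dulY* is transcribed.
So DulY is produced and active.
With repressor DulY bound, *jovW* is not transcribed.
So JovW is not produced.
Norleucine is absent, so QuvR is active.
No repressor is bound and QuvR is active, so *jalN* is transcribed.
So JalN is produced and active.
No repressor is bound and JalN is active, so *nerN* is transcribed.
So NerN is produced and active.
With repressor NerN bound, *sibA* is not transcribed.

OFF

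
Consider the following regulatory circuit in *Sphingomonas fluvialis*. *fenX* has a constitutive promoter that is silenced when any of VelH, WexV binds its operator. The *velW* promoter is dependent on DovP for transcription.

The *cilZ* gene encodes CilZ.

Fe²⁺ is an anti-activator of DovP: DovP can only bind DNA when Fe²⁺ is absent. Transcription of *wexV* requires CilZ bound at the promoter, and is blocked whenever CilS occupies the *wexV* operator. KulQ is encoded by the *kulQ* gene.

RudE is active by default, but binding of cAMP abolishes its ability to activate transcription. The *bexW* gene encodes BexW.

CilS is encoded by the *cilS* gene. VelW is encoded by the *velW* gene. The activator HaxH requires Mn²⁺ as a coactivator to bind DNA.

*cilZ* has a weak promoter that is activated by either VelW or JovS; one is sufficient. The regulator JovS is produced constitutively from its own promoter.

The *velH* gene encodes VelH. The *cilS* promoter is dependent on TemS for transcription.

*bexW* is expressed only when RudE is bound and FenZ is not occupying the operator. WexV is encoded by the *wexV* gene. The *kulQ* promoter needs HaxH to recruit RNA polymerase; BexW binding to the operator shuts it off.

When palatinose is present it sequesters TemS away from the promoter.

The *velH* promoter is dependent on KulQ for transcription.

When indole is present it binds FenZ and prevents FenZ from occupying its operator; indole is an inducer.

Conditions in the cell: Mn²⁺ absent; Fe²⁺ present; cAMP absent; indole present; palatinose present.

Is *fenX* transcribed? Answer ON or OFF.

cAMP is absent, so RudE is active.
Indole is present, so FenZ is inactive.
No repressor is bound and RudE is active, so *bexW* is transcribed.
So BexW is produced and active.
Mn²⁺ is absent, so HaxH is inactive.
With repressor BexW bound, *kulQ* is not transcribed.
So KulQ is not produced.
Required activator KulQ is absent, so *velH* is not transcribed.
So VelH is not produced.
Fe²⁺ is present, so DovP is inactive.
Required activator DovP is absent, so *velW* is not transcribed.
So VelW is not produced.
JovS is produced constitutively and is active.
Activator JovS is present, so *cilZ* is transcribed.
So CilZ is produced and active.
Palatinose is present, so TemS is inactive.
Required activator TemS is absent, so *cilS* is not transcribed.
So CilS is not produced.
No repressor is bound and CilZ is active, so *wexV* is transcribed.
So WexV is produced and active.
With repressor WexV bound, *fenX* is not transcribed.

OFF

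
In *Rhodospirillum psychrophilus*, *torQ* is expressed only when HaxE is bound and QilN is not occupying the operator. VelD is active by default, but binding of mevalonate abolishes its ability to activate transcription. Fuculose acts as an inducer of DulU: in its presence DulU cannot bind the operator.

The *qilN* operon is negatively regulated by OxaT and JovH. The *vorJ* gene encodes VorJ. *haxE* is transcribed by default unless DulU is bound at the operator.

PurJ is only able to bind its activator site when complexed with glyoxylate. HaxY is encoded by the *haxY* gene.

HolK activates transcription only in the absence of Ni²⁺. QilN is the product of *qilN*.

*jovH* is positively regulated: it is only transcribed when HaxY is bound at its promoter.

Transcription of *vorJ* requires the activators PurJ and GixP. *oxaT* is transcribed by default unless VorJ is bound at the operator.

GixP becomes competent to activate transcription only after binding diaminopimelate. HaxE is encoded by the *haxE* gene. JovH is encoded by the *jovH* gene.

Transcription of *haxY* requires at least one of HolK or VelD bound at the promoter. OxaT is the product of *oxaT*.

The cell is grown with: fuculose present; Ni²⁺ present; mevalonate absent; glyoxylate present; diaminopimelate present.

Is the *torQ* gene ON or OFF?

ON

Fuculose is present, so DulU is inactive.
With no repressor bound, *haxE* is transcribed.
So HaxE is produced and active.
Glyoxylate is present, so PurJ is active.
Diaminopimelate is present, so GixP is active.
No repressor is bound and PurJ and GixP are active, so *vorJ* is transcribed.
So VorJ is produced and active.
With repressor VorJ bound, *oxaT* is not transcribed.
So OxaT is not produced.
Ni²⁺ is present, so HolK is inactive.
Mevalonate is absent, so VelD is active.
Activator VelD is present, so *haxY* is transcribed.
So HaxY is produced and active.
No repressor is bound and HaxY is active, so *jovH* is transcribed.
So JovH is produced and active.
With repressor JovH bound, *qilN* is not transcribed.
So QilN is not produced.
No repressor is bound and HaxE is active, so *torQ* is transcribed.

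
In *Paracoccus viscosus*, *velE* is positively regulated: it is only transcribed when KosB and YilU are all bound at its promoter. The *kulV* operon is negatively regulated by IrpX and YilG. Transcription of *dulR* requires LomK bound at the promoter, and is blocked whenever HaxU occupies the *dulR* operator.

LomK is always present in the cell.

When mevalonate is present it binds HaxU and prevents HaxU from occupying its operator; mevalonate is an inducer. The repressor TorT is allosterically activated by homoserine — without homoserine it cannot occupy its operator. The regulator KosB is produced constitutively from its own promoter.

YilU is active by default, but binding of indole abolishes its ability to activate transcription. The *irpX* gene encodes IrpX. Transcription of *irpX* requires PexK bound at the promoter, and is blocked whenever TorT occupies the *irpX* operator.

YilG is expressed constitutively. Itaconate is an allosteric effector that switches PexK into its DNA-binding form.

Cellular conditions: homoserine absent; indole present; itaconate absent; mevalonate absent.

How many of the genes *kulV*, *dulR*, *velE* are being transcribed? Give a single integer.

0

Itaconate is absent, so PexK is inactive.
Homoserine is absent, so TorT is inactive.
Required activator PexK is absent, so *irpX* is not transcribed.
So IrpX is not produced.
YilG is produced constitutively and is active.
With repressor YilG bound, *kulV* is not transcribed.
→ *kulV* is OFF.
Mevalonate is absent, so HaxU is active.
LomK is produced constitutively and is active.
With repressor HaxU bound, *dulR* is not transcribed.
→ *dulR* is OFF.
KosB is produced constitutively and is active.
Indole is present, so YilU is inactive.
Required activator YilU is absent, so *velE* is not transcribed.
→ *velE* is OFF.
0 of the 3 genes are transcribed.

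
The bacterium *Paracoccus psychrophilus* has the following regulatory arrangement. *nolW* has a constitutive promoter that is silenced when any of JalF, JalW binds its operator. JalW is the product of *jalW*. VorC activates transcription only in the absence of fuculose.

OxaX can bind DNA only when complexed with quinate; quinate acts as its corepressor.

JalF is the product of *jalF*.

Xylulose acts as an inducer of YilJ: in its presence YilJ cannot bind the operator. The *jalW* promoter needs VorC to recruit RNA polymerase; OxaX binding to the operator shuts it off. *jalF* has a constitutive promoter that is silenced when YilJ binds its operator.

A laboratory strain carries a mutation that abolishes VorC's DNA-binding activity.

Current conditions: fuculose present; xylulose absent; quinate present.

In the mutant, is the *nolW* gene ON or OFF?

ON

Xylulose is absent, so YilJ is active.
With repressor YilJ bound, *jalF* is not transcribed.
So JalF is not produced.
Quinate is present, so OxaX is active.
VorC is non-functional in this strain, so it has no effect.
With repressor OxaX bound, *jalW* is not transcribed.
So JalW is not produced.
With no repressor bound, *nolW* is transcribed.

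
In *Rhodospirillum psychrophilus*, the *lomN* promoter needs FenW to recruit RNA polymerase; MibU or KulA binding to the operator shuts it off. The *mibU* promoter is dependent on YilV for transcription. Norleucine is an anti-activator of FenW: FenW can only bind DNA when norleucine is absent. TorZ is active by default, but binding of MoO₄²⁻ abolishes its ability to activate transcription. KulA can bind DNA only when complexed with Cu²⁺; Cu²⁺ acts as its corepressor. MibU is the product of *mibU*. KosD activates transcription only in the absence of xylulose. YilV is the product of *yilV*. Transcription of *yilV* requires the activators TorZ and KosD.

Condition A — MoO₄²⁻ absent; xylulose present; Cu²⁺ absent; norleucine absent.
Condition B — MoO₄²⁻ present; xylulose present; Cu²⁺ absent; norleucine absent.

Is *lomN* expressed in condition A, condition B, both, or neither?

Condition A:
MoO₄²⁻ is absent, so TorZ is active.
Xylulose is present, so KosD is inactive.
Required activator KosD is absent, so *yilV* is not transcribed.
So YilV is not produced.
Required activator YilV is absent, so *mibU* is not transcribed.
So MibU is not produced.
Cu²⁺ is absent, so KulA is inactive.
Norleucine is absent, so FenW is active.
No repressor is bound and FenW is active, so *lomN* is transcribed.
→ *lomN* is ON in A.
Condition B:
MoO₄²⁻ is present, so TorZ is inactive.
Xylulose is present, so KosD is inactive.
Required activator TorZ is absent, so *yilV* is not transcribed.
So YilV is not produced.
Required activator YilV is absent, so *mibU* is not transcribed.
So MibU is not produced.
Cu²⁺ is absent, so KulA is inactive.
Norleucine is absent, so FenW is active.
No repressor is bound and FenW is active, so *lomN* is transcribed.
→ *lomN* is ON in B.

both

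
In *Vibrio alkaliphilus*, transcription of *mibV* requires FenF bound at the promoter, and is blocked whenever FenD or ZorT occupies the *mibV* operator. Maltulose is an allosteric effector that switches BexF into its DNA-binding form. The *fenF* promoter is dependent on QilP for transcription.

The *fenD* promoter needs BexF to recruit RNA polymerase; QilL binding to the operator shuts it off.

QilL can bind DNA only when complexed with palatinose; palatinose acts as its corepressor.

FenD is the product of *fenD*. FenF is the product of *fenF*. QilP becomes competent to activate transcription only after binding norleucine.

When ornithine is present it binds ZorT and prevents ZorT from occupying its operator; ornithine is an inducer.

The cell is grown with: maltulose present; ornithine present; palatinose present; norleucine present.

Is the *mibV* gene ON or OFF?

ON

Palatinose is present, so QilL is active.
Maltulose is present, so BexF is active.
With repressor QilL bound, *fenD* is not transcribed.
So FenD is not produced.
Ornithine is present, so ZorT is inactive.
Norleucine is present, so QilP is active.
No repressor is bound and QilP is active, so *fenF* is transcribed.
So FenF is produced and active.
No repressor is bound and FenF is active, so *mibV* is transcribed.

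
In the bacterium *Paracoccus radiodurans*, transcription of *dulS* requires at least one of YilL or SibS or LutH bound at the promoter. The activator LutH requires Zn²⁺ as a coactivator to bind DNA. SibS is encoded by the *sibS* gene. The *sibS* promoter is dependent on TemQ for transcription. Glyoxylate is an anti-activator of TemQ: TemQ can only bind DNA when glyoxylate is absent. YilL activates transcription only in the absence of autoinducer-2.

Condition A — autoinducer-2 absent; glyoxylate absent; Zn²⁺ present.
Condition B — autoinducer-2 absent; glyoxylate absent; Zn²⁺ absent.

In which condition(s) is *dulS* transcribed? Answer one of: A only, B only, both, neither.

both

Condition A:
Autoinducer-2 is absent, so YilL is active.
Glyoxylate is absent, so TemQ is active.
No repressor is bound and TemQ is active, so *sibS* is transcribed.
So SibS is produced and active.
Zn²⁺ is present, so LutH is active.
Activator YilL is present, so *dulS* is transcribed.
→ *dulS* is ON in A.
Condition B:
Autoinducer-2 is absent, so YilL is active.
Glyoxylate is absent, so TemQ is active.
No repressor is bound and TemQ is active, so *sibS* is transcribed.
So SibS is produced and active.
Zn²⁺ is absent, so LutH is inactive.
Activator YilL is present, so *dulS* is transcribed.
→ *dulS* is ON in B.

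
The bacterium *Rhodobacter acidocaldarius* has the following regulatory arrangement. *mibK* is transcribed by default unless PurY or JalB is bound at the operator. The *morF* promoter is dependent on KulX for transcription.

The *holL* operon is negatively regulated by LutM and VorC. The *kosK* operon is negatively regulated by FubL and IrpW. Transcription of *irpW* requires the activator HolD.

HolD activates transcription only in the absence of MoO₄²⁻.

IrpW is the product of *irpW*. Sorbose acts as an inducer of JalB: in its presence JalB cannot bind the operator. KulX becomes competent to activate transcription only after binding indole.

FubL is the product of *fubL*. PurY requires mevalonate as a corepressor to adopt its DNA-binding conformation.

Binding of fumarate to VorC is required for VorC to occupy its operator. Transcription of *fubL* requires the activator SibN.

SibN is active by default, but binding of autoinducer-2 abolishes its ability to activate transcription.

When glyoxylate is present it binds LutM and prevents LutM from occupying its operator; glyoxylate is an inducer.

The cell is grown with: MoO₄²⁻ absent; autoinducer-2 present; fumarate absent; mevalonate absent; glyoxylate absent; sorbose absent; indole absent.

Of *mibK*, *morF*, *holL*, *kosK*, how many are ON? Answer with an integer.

Mevalonate is absent, so PurY is inactive.
Sorbose is absent, so JalB is active.
With repressor JalB bound, *mibK* is not transcribed.
→ *mibK* is OFF.
Indole is absent, so KulX is inactive.
Required activator KulX is absent, so *morF* is not transcribed.
→ *morF* is OFF.
Glyoxylate is absent, so LutM is active.
Fumarate is absent, so VorC is inactive.
With repressor LutM bound, *holL* is not transcribed.
→ *holL* is OFF.
Autoinducer-2 is present, so SibN is inactive.
Required activator SibN is absent, so *fubL* is not transcribed.
So FubL is not produced.
MoO₄²⁻ is absent, so HolD is active.
No repressor is bound and HolD is active, so *irpW* is transcribed.
So IrpW is produced and active.
With repressor IrpW bound, *kosK* is not transcribed.
→ *kosK* is OFF.
0 of the 4 genes are transcribed.

0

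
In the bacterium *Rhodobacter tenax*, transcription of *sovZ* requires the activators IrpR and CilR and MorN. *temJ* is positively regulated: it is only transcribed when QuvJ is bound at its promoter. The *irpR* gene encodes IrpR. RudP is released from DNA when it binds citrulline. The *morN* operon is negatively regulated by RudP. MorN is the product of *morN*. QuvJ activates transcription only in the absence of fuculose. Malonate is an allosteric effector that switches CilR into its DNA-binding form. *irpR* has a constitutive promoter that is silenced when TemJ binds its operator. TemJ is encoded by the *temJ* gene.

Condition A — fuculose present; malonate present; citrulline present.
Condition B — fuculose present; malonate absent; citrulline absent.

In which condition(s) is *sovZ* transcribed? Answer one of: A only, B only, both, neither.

Condition A:
Fuculose is present, so QuvJ is inactive.
Required activator QuvJ is absent, so *temJ* is not transcribed.
So TemJ is not produced.
With no repressor bound, *irpR* is transcribed.
So IrpR is produced and active.
Malonate is present, so CilR is active.
Citrulline is present, so RudP is inactive.
With no repressor bound, *morN* is transcribed.
So MorN is produced and active.
No repressor is bound and IrpR and CilR and MorN are active, so *sovZ* is transcribed.
→ *sovZ* is ON in A.
Condition B:
Fuculose is present, so QuvJ is inactive.
Required activator QuvJ is absent, so *temJ* is not transcribed.
So TemJ is not produced.
With no repressor bound, *irpR* is transcribed.
So IrpR is produced and active.
Malonate is absent, so CilR is inactive.
Citrulline is absent, so RudP is active.
With repressor RudP bound, *morN* is not transcribed.
So MorN is not produced.
Required activator CilR is absent, so *sovZ* is not transcribed.
→ *sovZ* is OFF in B.

A only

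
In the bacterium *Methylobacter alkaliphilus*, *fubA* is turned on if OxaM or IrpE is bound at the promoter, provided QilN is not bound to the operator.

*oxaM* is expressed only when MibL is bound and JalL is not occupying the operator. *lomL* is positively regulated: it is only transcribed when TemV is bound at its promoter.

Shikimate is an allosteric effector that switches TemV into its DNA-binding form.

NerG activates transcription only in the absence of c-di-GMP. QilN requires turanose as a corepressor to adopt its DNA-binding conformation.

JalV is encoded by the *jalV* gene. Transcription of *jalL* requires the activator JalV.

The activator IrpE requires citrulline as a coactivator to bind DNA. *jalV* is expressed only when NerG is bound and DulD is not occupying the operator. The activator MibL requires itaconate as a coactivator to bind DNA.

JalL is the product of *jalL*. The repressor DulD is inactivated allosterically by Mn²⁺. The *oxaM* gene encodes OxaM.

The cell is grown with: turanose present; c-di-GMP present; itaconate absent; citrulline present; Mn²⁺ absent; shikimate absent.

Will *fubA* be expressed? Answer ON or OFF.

c-di-GMP is present, so NerG is inactive.
Mn²⁺ is absent, so DulD is active.
With repressor DulD bound, *jalV* is not transcribed.
So JalV is not produced.
Required activator JalV is absent, so *jalL* is not transcribed.
So JalL is not produced.
Itaconate is absent, so MibL is inactive.
Required activator MibL is absent, so *oxaM* is not transcribed.
So OxaM is not produced.
Citrulline is present, so IrpE is active.
Turanose is present, so QilN is active.
With repressor QilN bound, *fubA* is not transcribed.

OFF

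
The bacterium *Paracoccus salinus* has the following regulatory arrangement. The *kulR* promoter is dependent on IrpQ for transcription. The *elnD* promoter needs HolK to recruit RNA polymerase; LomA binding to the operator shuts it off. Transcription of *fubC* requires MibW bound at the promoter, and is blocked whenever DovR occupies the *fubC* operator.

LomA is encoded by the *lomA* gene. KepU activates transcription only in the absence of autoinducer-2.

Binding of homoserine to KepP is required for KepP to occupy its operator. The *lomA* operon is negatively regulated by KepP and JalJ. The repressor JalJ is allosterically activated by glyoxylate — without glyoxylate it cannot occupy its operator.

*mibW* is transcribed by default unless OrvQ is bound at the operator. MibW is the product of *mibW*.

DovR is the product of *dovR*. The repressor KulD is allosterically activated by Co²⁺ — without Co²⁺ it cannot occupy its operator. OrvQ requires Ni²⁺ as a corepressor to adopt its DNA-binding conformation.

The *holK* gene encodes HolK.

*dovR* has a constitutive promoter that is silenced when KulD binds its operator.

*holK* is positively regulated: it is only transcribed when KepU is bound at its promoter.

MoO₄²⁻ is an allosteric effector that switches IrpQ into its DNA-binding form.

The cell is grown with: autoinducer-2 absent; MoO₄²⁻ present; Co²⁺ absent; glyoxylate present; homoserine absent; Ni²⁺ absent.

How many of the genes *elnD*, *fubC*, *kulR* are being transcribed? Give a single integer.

2

Homoserine is absent, so KepP is inactive.
Glyoxylate is present, so JalJ is active.
With repressor JalJ bound, *lomA* is not transcribed.
So LomA is not produced.
Autoinducer-2 is absent, so KepU is active.
No repressor is bound and KepU is active, so *holK* is transcribed.
So HolK is produced and active.
No repressor is bound and HolK is active, so *elnD* is transcribed.
→ *elnD* is ON.
Ni²⁺ is absent, so OrvQ is inactive.
With no repressor bound, *mibW* is transcribed.
So MibW is produced and active.
Co²⁺ is absent, so KulD is inactive.
With no repressor bound, *dovR* is transcribed.
So DovR is produced and active.
With repressor DovR bound, *fubC* is not transcribed.
→ *fubC* is OFF.
MoO₄²⁻ is present, so IrpQ is active.
No repressor is bound and IrpQ is active, so *kulR* is transcribed.
→ *kulR* is ON.
2 of the 3 genes are transcribed.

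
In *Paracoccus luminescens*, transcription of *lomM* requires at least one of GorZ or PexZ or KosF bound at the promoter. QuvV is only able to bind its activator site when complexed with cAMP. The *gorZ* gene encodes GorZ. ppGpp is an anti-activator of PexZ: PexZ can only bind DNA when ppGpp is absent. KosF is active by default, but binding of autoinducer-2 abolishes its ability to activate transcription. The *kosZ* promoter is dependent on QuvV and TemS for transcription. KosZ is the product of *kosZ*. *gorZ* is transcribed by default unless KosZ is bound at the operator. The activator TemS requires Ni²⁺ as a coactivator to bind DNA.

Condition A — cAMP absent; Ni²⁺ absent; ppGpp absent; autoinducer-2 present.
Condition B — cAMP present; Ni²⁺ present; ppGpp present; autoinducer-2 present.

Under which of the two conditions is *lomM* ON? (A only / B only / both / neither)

A only

Condition A:
cAMP is absent, so QuvV is inactive.
Ni²⁺ is absent, so TemS is inactive.
Required activator QuvV is absent, so *kosZ* is not transcribed.
So KosZ is not produced.
With no repressor bound, *gorZ* is transcribed.
So GorZ is produced and active.
ppGpp is absent, so PexZ is active.
Autoinducer-2 is present, so KosF is inactive.
Activator GorZ is present, so *lomM* is transcribed.
→ *lomM* is ON in A.
Condition B:
cAMP is present, so QuvV is active.
Ni²⁺ is present, so TemS is active.
No repressor is bound and QuvV and TemS are active, so *kosZ* is transcribed.
So KosZ is produced and active.
With repressor KosZ bound, *gorZ* is not transcribed.
So GorZ is not produced.
ppGpp is present, so PexZ is inactive.
Autoinducer-2 is present, so KosF is inactive.
No activator is available at the *lomM* promoter, so *lomM* is not transcribed.
→ *lomM* is OFF in B.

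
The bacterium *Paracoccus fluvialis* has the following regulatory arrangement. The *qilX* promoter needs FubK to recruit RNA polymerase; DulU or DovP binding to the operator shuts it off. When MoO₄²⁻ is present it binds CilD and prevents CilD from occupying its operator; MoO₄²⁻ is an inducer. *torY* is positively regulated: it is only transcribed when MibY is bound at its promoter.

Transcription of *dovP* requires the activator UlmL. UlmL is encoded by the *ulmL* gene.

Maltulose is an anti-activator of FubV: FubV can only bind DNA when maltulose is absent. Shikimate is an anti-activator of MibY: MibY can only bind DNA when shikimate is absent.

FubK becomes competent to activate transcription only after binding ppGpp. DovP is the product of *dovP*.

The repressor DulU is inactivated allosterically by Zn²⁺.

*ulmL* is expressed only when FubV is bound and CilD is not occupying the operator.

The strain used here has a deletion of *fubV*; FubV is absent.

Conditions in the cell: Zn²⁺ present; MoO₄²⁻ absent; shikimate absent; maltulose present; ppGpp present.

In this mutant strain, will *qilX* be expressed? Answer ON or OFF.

Zn²⁺ is present, so DulU is inactive.
FubV is non-functional in this strain, so it has no effect.
MoO₄²⁻ is absent, so CilD is active.
With repressor CilD bound, *ulmL* is not transcribed.
So UlmL is not produced.
Required activator UlmL is absent, so *dovP* is not transcribed.
So DovP is not produced.
ppGpp is present, so FubK is active.
No repressor is bound and FubK is active, so *qilX* is transcribed.

ON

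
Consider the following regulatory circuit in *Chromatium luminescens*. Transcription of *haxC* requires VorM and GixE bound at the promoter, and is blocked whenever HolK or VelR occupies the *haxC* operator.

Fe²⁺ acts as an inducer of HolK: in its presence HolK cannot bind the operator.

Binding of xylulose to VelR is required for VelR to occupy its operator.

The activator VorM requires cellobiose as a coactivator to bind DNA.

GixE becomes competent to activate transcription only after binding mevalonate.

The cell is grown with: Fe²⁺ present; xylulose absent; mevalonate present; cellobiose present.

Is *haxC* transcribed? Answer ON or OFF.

ON

Fe²⁺ is present, so HolK is inactive.
Xylulose is absent, so VelR is inactive.
Cellobiose is present, so VorM is active.
Mevalonate is present, so GixE is active.
No repressor is bound and VorM and GixE are active, so *haxC* is transcribed.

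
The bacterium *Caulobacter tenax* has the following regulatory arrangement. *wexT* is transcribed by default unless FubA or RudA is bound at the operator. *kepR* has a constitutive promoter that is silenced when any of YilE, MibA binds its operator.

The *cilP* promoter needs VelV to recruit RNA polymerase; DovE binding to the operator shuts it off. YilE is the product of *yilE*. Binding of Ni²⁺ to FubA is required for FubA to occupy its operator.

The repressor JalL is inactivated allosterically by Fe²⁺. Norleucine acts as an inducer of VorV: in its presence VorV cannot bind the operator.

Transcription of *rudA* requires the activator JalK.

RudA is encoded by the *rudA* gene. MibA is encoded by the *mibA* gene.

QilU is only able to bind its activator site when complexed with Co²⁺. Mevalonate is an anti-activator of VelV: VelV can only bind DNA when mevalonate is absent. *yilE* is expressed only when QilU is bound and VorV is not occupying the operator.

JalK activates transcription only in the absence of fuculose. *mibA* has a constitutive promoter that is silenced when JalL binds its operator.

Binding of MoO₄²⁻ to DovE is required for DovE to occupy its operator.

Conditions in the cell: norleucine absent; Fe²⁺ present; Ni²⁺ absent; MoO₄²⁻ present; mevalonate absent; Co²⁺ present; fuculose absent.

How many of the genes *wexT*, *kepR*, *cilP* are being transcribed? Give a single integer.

Ni²⁺ is absent, so FubA is inactive.
Fuculose is absent, so JalK is active.
No repressor is bound and JalK is active, so *rudA* is transcribed.
So RudA is produced and active.
With repressor RudA bound, *wexT* is not transcribed.
→ *wexT* is OFF.
Norleucine is absent, so VorV is active.
Co²⁺ is present, so QilU is active.
With repressor VorV bound, *yilE* is not transcribed.
So YilE is not produced.
Fe²⁺ is present, so JalL is inactive.
With no repressor bound, *mibA* is transcribed.
So MibA is produced and active.
With repressor MibA bound, *kepR* is not transcribed.
→ *kepR* is OFF.
Mevalonate is absent, so VelV is active.
MoO₄²⁻ is present, so DovE is active.
With repressor DovE bound, *cilP* is not transcribed.
→ *cilP* is OFF.
0 of the 3 genes are transcribed.

0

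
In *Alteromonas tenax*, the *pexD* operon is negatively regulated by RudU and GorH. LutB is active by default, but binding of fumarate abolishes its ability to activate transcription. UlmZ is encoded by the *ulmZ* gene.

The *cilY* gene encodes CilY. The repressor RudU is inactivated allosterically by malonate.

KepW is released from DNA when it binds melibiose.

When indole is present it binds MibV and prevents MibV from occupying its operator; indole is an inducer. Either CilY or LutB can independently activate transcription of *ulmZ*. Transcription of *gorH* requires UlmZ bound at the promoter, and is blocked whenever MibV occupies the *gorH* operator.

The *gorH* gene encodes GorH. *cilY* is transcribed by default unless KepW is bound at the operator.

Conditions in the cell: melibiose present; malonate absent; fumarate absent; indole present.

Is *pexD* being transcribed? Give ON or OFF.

OFF

Malonate is absent, so RudU is active.
Melibiose is present, so KepW is inactive.
With no repressor bound, *cilY* is transcribed.
So CilY is produced and active.
Fumarate is absent, so LutB is active.
Activator CilY is present, so *ulmZ* is transcribed.
So UlmZ is produced and active.
Indole is present, so MibV is inactive.
No repressor is bound and UlmZ is active, so *gorH* is transcribed.
So GorH is produced and active.
With repressor RudU bound, *pexD* is not transcribed.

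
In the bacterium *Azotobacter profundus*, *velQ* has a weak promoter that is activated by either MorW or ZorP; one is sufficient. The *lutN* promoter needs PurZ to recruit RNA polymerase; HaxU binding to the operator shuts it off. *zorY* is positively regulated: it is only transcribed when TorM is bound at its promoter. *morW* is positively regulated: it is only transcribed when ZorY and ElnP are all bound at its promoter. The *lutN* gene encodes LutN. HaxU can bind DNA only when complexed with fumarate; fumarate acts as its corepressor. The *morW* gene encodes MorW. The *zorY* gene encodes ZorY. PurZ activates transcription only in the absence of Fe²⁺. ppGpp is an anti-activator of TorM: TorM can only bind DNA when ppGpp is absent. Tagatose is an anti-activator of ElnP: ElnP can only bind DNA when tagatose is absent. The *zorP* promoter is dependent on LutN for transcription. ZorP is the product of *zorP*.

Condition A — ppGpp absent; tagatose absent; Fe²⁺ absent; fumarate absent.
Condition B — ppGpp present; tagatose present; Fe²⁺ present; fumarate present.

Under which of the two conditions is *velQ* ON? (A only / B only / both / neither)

Condition A:
ppGpp is absent, so TorM is active.
No repressor is bound and TorM is active, so *zorY* is transcribed.
So ZorY is produced and active.
Tagatose is absent, so ElnP is active.
No repressor is bound and ZorY and ElnP are active, so *morW* is transcribed.
So MorW is produced and active.
Fe²⁺ is absent, so PurZ is active.
Fumarate is absent, so HaxU is inactive.
No repressor is bound and PurZ is active, so *lutN* is transcribed.
So LutN is produced and active.
No repressor is bound and LutN is active, so *zorP* is transcribed.
So ZorP is produced and active.
Activator MorW is present, so *velQ* is transcribed.
→ *velQ* is ON in A.
Condition B:
ppGpp is present, so TorM is inactive.
Required activator TorM is absent, so *zorY* is not transcribed.
So ZorY is not produced.
Tagatose is present, so ElnP is inactive.
Required activator ZorY is absent, so *morW* is not transcribed.
So MorW is not produced.
Fe²⁺ is present, so PurZ is inactive.
Fumarate is present, so HaxU is active.
With repressor HaxU bound, *lutN* is not transcribed.
So LutN is not produced.
Required activator LutN is absent, so *zorP* is not transcribed.
So ZorP is not produced.
No activator is available at the *velQ* promoter, so *velQ* is not transcribed.
→ *velQ* is OFF in B.

A only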